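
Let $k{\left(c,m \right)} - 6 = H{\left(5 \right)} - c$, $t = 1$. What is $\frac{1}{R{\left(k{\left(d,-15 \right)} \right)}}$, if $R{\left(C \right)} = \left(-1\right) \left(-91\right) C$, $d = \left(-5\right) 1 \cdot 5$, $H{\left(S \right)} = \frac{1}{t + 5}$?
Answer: $\frac{6}{17017} \approx 0.00035259$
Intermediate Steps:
$H{\left(S \right)} = \frac{1}{6}$ ($H{\left(S \right)} = \frac{1}{1 + 5} = \frac{1}{6}$)
$d = -25$ ($d = \left(-5\right) 5 = -25$)
$k{\left(c,m \right)} = \frac{37}{6} - c$ ($k{\left(c,m \right)} = 6 - \left(- \frac{1}{6} + c\right) = \frac{37}{6} - c$)
$R{\left(C \right)} = 91 C$
$\frac{1}{R{\left(k{\left(d,-15 \right)} \right)}} = \frac{1}{91 \left(\frac{37}{6} - -25\right)} = \frac{1}{91 \left(\frac{37}{6} + 25\right)} = \frac{1}{91 \cdot \frac{187}{6}} = \frac{1}{\frac{17017}{6}} = \frac{6}{17017}$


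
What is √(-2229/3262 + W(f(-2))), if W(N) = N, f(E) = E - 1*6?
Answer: 5*I*√3695846/3262 ≈ 2.9467*I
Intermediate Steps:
f(E) = -6 + E (f(E) = E - 6 = -6 + E)
√(-2229/3262 + W(f(-2))) = √(-2229/3262 + (-6 - 2)) = √(-2229*1/3262 - 8) = √(-2229/3262 - 8) = √(-28325/3262) = 5*I*√3695846/3262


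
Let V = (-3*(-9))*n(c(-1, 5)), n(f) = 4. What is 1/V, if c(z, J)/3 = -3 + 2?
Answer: 1/108 ≈ 0.0092593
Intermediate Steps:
c(z, J) = -3 (c(z, J) = 3*(-3 + 2) = 3*(-1) = -3)
V = 108 (V = -3*(-9)*4 = 27*4 = 108)
1/V = 1/108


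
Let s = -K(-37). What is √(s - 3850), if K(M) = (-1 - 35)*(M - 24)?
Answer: I*√6046 ≈ 77.756*I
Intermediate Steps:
K(M) = 864 - 36*M (K(M) = -36*(-24 + M) = 864 - 36*M)
s = -2196 (s = -(864 - 36*(-37)) = -(864 + 1332) = -1*2196 = -2196)
√(s - 3850) = √(-2196 - 3850) = √(-6046) = I*√6046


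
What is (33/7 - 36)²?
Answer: 47961/49 ≈ 978.80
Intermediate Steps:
(33/7 - 36)² = (-219/7)² = 47961/49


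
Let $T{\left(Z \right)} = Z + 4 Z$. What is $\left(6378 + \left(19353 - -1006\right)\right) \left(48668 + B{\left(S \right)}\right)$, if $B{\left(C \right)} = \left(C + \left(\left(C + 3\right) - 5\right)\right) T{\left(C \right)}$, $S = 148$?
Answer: $7118138036$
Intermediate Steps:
$T{\left(Z \right)} = 5 Z$
$B{\left(C \right)} = 5 C \left(-2 + 2 C\right)$ ($B{\left(C \right)} = \left(C + \left(\left(C + 3\right) - 5\right)\right) 5 C = \left(C + \left(\left(3 + C\right) - 5\right)\right) 5 C = \left(C + \left(-2 + C\right)\right) 5 C = \left(-2 + 2 C\right) 5 C = 5 C \left(-2 + 2 C\right)$)
$\left(6378 + \left(19353 - -1006\right)\right) \left(48668 + B{\left(S \right)}\right) = \left(6378 + \left(19353 - -1006\right)\right) \left(48668 + 10 \cdot 148 \left(-1 + 148\right)\right) = \left(6378 + \left(19353 + 1006\right)\right) \left(48668 + 10 \cdot 148 \cdot 147\right) = \left(6378 + 20359\right) \left(48668 + 217560\right) = 26737 \cdot 266228 = 7118138036$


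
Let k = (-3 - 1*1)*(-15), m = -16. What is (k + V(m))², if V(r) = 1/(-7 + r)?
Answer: 1901641/529 ≈ 3594.8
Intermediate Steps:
k = 60 (k = (-3 - 1)*(-15) = -4*(-15) = 60)
(k + V(m))² = (60 + 1/(-7 - 16))² = (60 + 1/(-23))² = (60 - 1/23)² = (1379/23)² = 1901641/529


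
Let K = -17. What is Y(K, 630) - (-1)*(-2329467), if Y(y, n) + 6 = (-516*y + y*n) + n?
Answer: -2330781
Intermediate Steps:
Y(y, n) = -6 + n - 516*y + n*y (Y(y, n) = -6 + ((-516*y + y*n) + n) = -6 + ((-516*y + n*y) + n) = -6 + (n - 516*y + n*y) = -6 + n - 516*y + n*y)
Y(K, 630) - (-1)*(-2329467) = (-6 + 630 - 516*(-17) + 630*(-17)) - (-1)*(-2329467) = (-6 + 630 + 8772 - 10710) - 1*2329467 = -1314 - 2329467 = -2330781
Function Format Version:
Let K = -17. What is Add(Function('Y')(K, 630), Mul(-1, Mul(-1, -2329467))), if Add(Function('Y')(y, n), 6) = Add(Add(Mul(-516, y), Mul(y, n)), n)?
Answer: -2330781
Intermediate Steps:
Function('Y')(y, n) = Add(-6, n, Mul(-516, y), Mul(n, y)) (Function('Y')(y, n) = Add(-6, Add(Add(Mul(-516, y), Mul(y, n)), n)) = Add(-6, Add(Add(Mul(-516, y), Mul(n, y)), n)) = Add(-6, Add(n, Mul(-516, y), Mul(n, y))) = Add(-6, n, Mul(-516, y), Mul(n, y)))
Add(Function('Y')(K, 630), Mul(-1, Mul(-1, -2329467))) = Add(Add(-6, 630, Mul(-516, -17), Mul(630, -17)), Mul(-1, Mul(-1, -2329467))) = Add(Add(-6, 630, 8772, -10710), Mul(-1, 2329467)) = Add(-1314, -2329467) = -2330781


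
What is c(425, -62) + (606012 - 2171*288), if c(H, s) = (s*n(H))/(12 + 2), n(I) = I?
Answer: -147827/7 ≈ -21118.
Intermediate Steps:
c(H, s) = H*s/14 (c(H, s) = (s*H)/(12 + 2) = (H*s)/14 = (H*s)*(1/14) = H*s/14)
c(425, -62) + (606012 - 2171*288) = (1/14)*425*(-62) + (606012 - 2171*288) = -13175/7 + (606012 - 1*625248) = -13175/7 + (606012 - 625248) = -13175/7 - 19236 = -147827/7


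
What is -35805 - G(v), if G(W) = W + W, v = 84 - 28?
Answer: -35917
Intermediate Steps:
v = 56
G(W) = 2*W
-35805 - G(v) = -35805 - 2*56 = -35805 - 1*112 = -35805 - 112 = -35917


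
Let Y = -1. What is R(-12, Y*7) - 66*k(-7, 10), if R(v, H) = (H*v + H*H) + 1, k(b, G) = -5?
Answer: 464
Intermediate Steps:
R(v, H) = 1 + H² + H*v (R(v, H) = (H*v + H²) + 1 = (H² + H*v) + 1 = 1 + H² + H*v)
R(-12, Y*7) - 66*k(-7, 10) = (1 + (-1*7)² - 1*7*(-12)) - 66*(-5) = (1 + (-7)² - 7*(-12)) + 330 = (1 + 49 + 84) + 330 = 134 + 330 = 464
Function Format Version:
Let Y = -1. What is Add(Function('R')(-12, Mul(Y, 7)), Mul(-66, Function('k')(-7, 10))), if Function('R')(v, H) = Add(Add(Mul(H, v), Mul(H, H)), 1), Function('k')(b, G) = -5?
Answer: 464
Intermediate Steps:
Function('R')(v, H) = Add(1, Pow(H, 2), Mul(H, v)) (Function('R')(v, H) = Add(Add(Mul(H, v), Pow(H, 2)), 1) = Add(Add(Pow(H, 2), Mul(H, v)), 1) = Add(1, Pow(H, 2), Mul(H, v)))
Add(Function('R')(-12, Mul(Y, 7)), Mul(-66, Function('k')(-7, 10))) = Add(Add(1, Pow(Mul(-1, 7), 2), Mul(Mul(-1, 7), -12)), Mul(-66, -5)) = Add(Add(1, Pow(-7, 2), Mul(-7, -12)), 330) = Add(Add(1, 49, 84), 330) = Add(134, 330) = 464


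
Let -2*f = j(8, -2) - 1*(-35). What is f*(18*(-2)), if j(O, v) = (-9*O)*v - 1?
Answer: 3204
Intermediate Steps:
j(O, v) = -1 - 9*O*v (j(O, v) = -9*O*v - 1 = -1 - 9*O*v)
f = -89 (f = -((-1 - 9*8*(-2)) - 1*(-35))/2 = -((-1 + 144) + 35)/2 = -(143 + 35)/2 = -1/2*178 = -89)
f*(18*(-2)) = -1602*(-2) = -89*(-36) = 3204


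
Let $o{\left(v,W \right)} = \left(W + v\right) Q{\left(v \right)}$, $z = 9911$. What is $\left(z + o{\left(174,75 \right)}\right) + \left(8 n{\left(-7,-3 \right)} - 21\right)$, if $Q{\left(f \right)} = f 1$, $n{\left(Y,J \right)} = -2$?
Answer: $53200$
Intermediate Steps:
$Q{\left(f \right)} = f$
$o{\left(v,W \right)} = v \left(W + v\right)$ ($o{\left(v,W \right)} = \left(W + v\right) v = v \left(W + v\right)$)
$\left(z + o{\left(174,75 \right)}\right) + \left(8 n{\left(-7,-3 \right)} - 21\right) = \left(9911 + 174 \left(75 + 174\right)\right) + \left(8 \left(-2\right) - 21\right) = \left(9911 + 174 \cdot 249\right) - 37 = \left(9911 + 43326\right) - 37 = 53237 - 37 = 53200$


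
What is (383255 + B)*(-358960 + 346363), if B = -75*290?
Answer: -4553878485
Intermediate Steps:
B = -21750
(383255 + B)*(-358960 + 346363) = (383255 - 21750)*(-358960 + 346363) = 361505*(-12597) = -4553878485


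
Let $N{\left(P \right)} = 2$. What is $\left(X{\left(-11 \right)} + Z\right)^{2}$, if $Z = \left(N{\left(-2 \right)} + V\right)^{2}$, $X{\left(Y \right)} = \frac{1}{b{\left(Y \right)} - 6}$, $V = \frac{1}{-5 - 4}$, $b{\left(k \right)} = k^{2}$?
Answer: $\frac{1109955856}{86769225} \approx 12.792$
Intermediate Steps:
$V = - \frac{1}{9}$ ($V = \frac{1}{-9} = - \frac{1}{9} \approx -0.11111$)
$X{\left(Y \right)} = \frac{1}{-6 + Y^{2}}$ ($X{\left(Y \right)} = \frac{1}{Y^{2} - 6} = \frac{1}{-6 + Y^{2}}$)
$Z = \frac{289}{81}$ ($Z = \left(2 - \frac{1}{9}\right)^{2} = \left(\frac{17}{9}\right)^{2} = \frac{289}{81} \approx 3.5679$)
$\left(X{\left(-11 \right)} + Z\right)^{2} = \left(\frac{1}{-6 + \left(-11\right)^{2}} + \frac{289}{81}\right)^{2} = \left(\frac{1}{-6 + 121} + \frac{289}{81}\right)^{2} = \left(\frac{1}{115} + \frac{289}{81}\right)^{2} = \left(\frac{33316}{9315}\right)^{2} = \frac{1109955856}{86769225}$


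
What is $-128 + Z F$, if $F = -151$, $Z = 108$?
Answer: $-16436$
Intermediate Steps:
$-128 + Z F = -128 + 108 \left(-151\right) = -128 - 16308 = -16436$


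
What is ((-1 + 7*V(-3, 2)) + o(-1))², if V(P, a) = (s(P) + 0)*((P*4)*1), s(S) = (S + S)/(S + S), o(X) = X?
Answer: 7396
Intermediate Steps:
s(S) = 1 (s(S) = (2*S)/((2*S)) = (2*S)*(1/(2*S)) = 1)
V(P, a) = 4*P (V(P, a) = (1 + 0)*((P*4)*1) = 1*((4*P)*1) = 1*(4*P) = 4*P)
((-1 + 7*V(-3, 2)) + o(-1))² = ((-1 + 7*(4*(-3))) - 1)² = ((-1 + 7*(-12)) - 1)² = ((-1 - 84) - 1)² = (-85 - 1)² = (-86)² = 7396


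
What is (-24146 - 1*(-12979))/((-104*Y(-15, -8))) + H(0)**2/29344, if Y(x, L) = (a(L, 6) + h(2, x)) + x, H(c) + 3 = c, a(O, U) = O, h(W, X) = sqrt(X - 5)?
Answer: (-3150605*I + 18*sqrt(5))/(29344*(2*sqrt(5) + 23*I)) ≈ -4.4981 - 0.87467*I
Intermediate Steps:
h(W, X) = sqrt(-5 + X)
H(c) = -3 + c
Y(x, L) = L + x + sqrt(-5 + x) (Y(x, L) = (L + sqrt(-5 + x)) + x = L + x + sqrt(-5 + x))
(-24146 - 1*(-12979))/((-104*Y(-15, -8))) + H(0)**2/29344 = (-24146 - 1*(-12979))/((-104*(-8 - 15 + sqrt(-5 - 15)))) + (-3 + 0)**2/29344 = (-24146 + 12979)/((-104*(-8 - 15 + sqrt(-20)))) + (-3)**2*(1/29344) = -11167*(-1/(104*(-8 - 15 + 2*I*sqrt(5)))) + 9*(1/29344) = -11167*(-1/(104*(-23 + 2*I*sqrt(5)))) + 9/29344 = -11167/(2392 - 208*I*sqrt(5)) + 9/29344 = 9/29344 - 11167/(2392 - 208*I*sqrt(5))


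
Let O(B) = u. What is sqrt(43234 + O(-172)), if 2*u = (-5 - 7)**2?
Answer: sqrt(43306) ≈ 208.10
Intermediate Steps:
u = 72 (u = (-5 - 7)**2/2 = (1/2)*(-12)**2 = (1/2)*144 = 72)
O(B) = 72
sqrt(43234 + O(-172)) = sqrt(43234 + 72) = sqrt(43306)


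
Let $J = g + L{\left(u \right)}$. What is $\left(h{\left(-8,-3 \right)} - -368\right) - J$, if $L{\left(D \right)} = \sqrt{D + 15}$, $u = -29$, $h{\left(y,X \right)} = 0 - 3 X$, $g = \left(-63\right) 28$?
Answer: $2141 - i \sqrt{14} \approx 2141.0 - 3.7417 i$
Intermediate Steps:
$g = -1764$
$h{\left(y,X \right)} = - 3 X$
$L{\left(D \right)} = \sqrt{15 + D}$
$J = -1764 + i \sqrt{14}$ ($J = -1764 + \sqrt{15 - 29} = -1764 + \sqrt{-14} = -1764 + i \sqrt{14} \approx -1764.0 + 3.7417 i$)
$\left(h{\left(-8,-3 \right)} - -368\right) - J = \left(\left(-3\right) \left(-3\right) - -368\right) - \left(-1764 + i \sqrt{14}\right) = \left(9 + 368\right) + \left(1764 - i \sqrt{14}\right) = 377 + \left(1764 - i \sqrt{14}\right) = 2141 - i \sqrt{14}$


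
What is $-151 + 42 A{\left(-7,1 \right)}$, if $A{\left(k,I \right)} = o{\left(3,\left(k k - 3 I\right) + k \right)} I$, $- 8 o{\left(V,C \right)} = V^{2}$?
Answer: $- \frac{793}{4} \approx -198.25$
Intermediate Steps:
$o{\left(V,C \right)} = - \frac{V^{2}}{8}$
$A{\left(k,I \right)} = - \frac{9 I}{8}$ ($A{\left(k,I \right)} = - \frac{3^{2}}{8} I = \left(- \frac{1}{8}\right) 9 I = - \frac{9 I}{8}$)
$-151 + 42 A{\left(-7,1 \right)} = -151 + 42 \left(\left(- \frac{9}{8}\right) 1\right) = -151 + 42 \left(- \frac{9}{8}\right) = -151 - \frac{189}{4} = - \frac{793}{4}$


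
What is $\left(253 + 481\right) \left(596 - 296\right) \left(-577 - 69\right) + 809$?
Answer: $-142248391$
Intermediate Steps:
$\left(253 + 481\right) \left(596 - 296\right) \left(-577 - 69\right) + 809 = 734 \cdot 300 \left(-646\right) + 809 = 734 \left(-193800\right) + 809 = -142249200 + 809 = -142248391$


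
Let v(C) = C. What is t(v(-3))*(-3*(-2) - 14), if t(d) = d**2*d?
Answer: 216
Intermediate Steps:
t(d) = d**3
t(v(-3))*(-3*(-2) - 14) = (-3)**3*(-3*(-2) - 14) = -27*(6 - 14) = -27*(-8) = 216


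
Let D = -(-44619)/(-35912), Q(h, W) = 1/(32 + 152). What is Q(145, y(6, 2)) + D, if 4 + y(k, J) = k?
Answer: -255437/206494 ≈ -1.2370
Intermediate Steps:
y(k, J) = -4 + k
Q(h, W) = 1/184
D = -44619/35912 (D = -(-44619)*(-1)/35912 = -1*44619/35912 = -44619/35912 ≈ -1.2425)
Q(145, y(6, 2)) + D = 1/184 - 44619/35912 = -255437/206494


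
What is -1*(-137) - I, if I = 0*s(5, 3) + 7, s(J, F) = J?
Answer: 130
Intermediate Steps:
I = 7 (I = 0*5 + 7 = 0 + 7 = 7)
-1*(-137) - I = -1*(-137) - 1*7 = 137 - 7 = 130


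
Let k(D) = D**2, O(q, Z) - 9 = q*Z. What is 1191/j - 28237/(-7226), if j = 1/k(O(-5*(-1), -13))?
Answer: 26988964813/7226 ≈ 3.7350e+6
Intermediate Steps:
O(q, Z) = 9 + Z*q (O(q, Z) = 9 + q*Z = 9 + Z*q)
j = 1/3136 (j = 1/((9 - (-65)*(-1))**2) = 1/((9 - 13*5)**2) = 1/((9 - 65)**2) = 1/((-56)**2) = 1/3136 ≈ 0.00031888)
1191/j - 28237/(-7226) = 1191/(1/3136) - 28237/(-7226) = 1191*3136 - 28237*(-1/7226) = 3734976 + 28237/7226 = 26988964813/7226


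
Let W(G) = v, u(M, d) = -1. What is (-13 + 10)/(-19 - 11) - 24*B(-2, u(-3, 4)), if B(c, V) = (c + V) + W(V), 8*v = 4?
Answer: 601/10 ≈ 60.100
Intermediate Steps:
v = ½ (v = (⅛)*4 = ½ ≈ 0.50000)
W(G) = ½
B(c, V) = ½ + V + c (B(c, V) = (c + V) + ½ = (V + c) + ½ = ½ + V + c)
(-13 + 10)/(-19 - 11) - 24*B(-2, u(-3, 4)) = (-13 + 10)/(-19 - 11) - 24*(½ - 1 - 2) = -3/(-30) - 24*(-5/2) = -3*(-1/30) + 60 = ⅒ + 60 = 601/10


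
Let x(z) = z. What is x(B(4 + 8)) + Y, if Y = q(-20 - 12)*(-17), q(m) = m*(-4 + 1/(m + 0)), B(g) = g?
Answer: -2181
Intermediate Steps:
q(m) = m*(-4 + 1/m)
Y = -2193 (Y = (1 - 4*(-20 - 12))*(-17) = (1 - 4*(-32))*(-17) = (1 + 128)*(-17) = 129*(-17) = -2193)
x(B(4 + 8)) + Y = (4 + 8) - 2193 = 12 - 2193 = -2181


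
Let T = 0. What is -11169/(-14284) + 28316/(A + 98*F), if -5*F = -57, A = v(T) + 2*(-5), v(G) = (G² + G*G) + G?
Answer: 130260019/4942264 ≈ 26.356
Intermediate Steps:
v(G) = G + 2*G² (v(G) = (G² + G²) + G = 2*G² + G = G + 2*G²)
A = -10 (A = 0*(1 + 2*0) + 2*(-5) = 0*(1 + 0) - 10 = 0*1 - 10 = 0 - 10 = -10)
F = 57/5 (F = -⅕*(-57) = 57/5 ≈ 11.400)
-11169/(-14284) + 28316/(A + 98*F) = -11169/(-14284) + 28316/(-10 + 98*(57/5)) = -11169*(-1/14284) + 28316/(-10 + 5586/5) = 11169/14284 + 28316/(5536/5) = 11169/14284 + 28316*(5/5536) = 11169/14284 + 35395/1384 = 130260019/4942264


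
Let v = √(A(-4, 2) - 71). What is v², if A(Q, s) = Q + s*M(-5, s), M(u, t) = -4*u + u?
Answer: -45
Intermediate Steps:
M(u, t) = -3*u
A(Q, s) = Q + 15*s (A(Q, s) = Q + s*(-3*(-5)) = Q + s*15 = Q + 15*s)
v = 3*I*√5 (v = √((-4 + 15*2) - 71) = √((-4 + 30) - 71) = √(26 - 71) = √(-45) = 3*I*√5 ≈ 6.7082*I)
v² = (3*I*√5)² = -45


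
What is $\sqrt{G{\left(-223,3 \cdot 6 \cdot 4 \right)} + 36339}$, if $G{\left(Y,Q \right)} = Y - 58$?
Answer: $11 \sqrt{298} \approx 189.89$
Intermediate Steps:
$G{\left(Y,Q \right)} = -58 + Y$
$\sqrt{G{\left(-223,3 \cdot 6 \cdot 4 \right)} + 36339} = \sqrt{\left(-58 - 223\right) + 36339} = \sqrt{-281 + 36339} = \sqrt{36058} = 11 \sqrt{298}$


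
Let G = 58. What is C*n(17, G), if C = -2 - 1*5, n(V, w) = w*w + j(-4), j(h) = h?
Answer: -23520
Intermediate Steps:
n(V, w) = -4 + w² (n(V, w) = w*w - 4 = w² - 4 = -4 + w²)
C = -7 (C = -2 - 5 = -7)
C*n(17, G) = -7*(-4 + 58²) = -7*(-4 + 3364) = -7*3360 = -23520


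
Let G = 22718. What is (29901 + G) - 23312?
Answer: 29307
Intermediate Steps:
(29901 + G) - 23312 = (29901 + 22718) - 23312 = 52619 - 23312 = 29307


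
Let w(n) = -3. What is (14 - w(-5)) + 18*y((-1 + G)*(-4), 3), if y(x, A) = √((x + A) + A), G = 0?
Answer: 17 + 18*√10 ≈ 73.921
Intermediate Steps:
y(x, A) = √(x + 2*A) (y(x, A) = √((A + x) + A) = √(x + 2*A))
(14 - w(-5)) + 18*y((-1 + G)*(-4), 3) = (14 - 1*(-3)) + 18*√((-1 + 0)*(-4) + 2*3) = (14 + 3) + 18*√(-1*(-4) + 6) = 17 + 18*√(4 + 6) = 17 + 18*√10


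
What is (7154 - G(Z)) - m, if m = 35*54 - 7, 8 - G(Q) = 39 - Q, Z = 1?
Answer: 5301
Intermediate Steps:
G(Q) = -31 + Q (G(Q) = 8 - (39 - Q) = 8 + (-39 + Q) = -31 + Q)
m = 1883 (m = 1890 - 7 = 1883)
(7154 - G(Z)) - m = (7154 - (-31 + 1)) - 1*1883 = (7154 - 1*(-30)) - 1883 = (7154 + 30) - 1883 = 7184 - 1883 = 5301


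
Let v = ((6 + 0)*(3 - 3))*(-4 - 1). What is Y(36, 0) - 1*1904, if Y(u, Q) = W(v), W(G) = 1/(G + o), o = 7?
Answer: -13327/7 ≈ -1903.9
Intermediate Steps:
v = 0 (v = (6*0)*(-5) = 0*(-5) = 0)
W(G) = 1/(7 + G) (W(G) = 1/(G + 7) = 1/(7 + G))
Y(u, Q) = 1/7 (Y(u, Q) = 1/(7 + 0) = 1/7)
Y(36, 0) - 1*1904 = 1/7 - 1*1904 = 1/7 - 1904 = -13327/7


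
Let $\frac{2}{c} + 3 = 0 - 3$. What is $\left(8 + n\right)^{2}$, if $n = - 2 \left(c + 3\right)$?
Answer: $\frac{64}{9} \approx 7.1111$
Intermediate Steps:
$c = - \frac{1}{3}$ ($c = \frac{2}{-3 + \left(0 - 3\right)} = \frac{2}{-3 - 3} = \frac{2}{-6} = 2 \left(- \frac{1}{6}\right) = - \frac{1}{3} \approx -0.33333$)
$n = - \frac{16}{3}$ ($n = - 2 \left(- \frac{1}{3} + 3\right) = \left(-2\right) \frac{8}{3} = - \frac{16}{3} \approx -5.3333$)
$\left(8 + n\right)^{2} = \left(8 - \frac{16}{3}\right)^{2} = \left(\frac{8}{3}\right)^{2} = \frac{64}{9}$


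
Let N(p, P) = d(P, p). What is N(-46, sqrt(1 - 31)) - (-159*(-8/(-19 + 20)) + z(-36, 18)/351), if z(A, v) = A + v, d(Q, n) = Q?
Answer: -49606/39 + I*sqrt(30) ≈ -1271.9 + 5.4772*I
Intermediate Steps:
N(p, P) = P
N(-46, sqrt(1 - 31)) - (-159*(-8/(-19 + 20)) + z(-36, 18)/351) = sqrt(1 - 31) - (-159*(-8/(-19 + 20)) + (-36 + 18)/351) = sqrt(-30) - (-159/((-1/8*1)) - 18*1/351) = I*sqrt(30) - (-159/(-1/8) - 2/39) = I*sqrt(30) - (-159*(-8) - 2/39) = I*sqrt(30) - (1272 - 2/39) = I*sqrt(30) - 1*49606/39 = I*sqrt(30) - 49606/39 = -49606/39 + I*sqrt(30)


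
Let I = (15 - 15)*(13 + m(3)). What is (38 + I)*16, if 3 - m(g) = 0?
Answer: 608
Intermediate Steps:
m(g) = 3 (m(g) = 3 - 1*0 = 3 + 0 = 3)
I = 0 (I = (15 - 15)*(13 + 3) = 0*16 = 0)
(38 + I)*16 = (38 + 0)*16 = 38*16 = 608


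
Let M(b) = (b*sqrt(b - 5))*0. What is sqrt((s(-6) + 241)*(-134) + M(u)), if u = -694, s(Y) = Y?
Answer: I*sqrt(31490) ≈ 177.45*I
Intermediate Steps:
M(b) = 0 (M(b) = (b*sqrt(-5 + b))*0 = 0)
sqrt((s(-6) + 241)*(-134) + M(u)) = sqrt((-6 + 241)*(-134) + 0) = sqrt(235*(-134) + 0) = sqrt(-31490 + 0) = sqrt(-31490) = I*sqrt(31490)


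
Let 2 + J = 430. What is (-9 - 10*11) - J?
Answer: -547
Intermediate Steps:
J = 428 (J = -2 + 430 = 428)
(-9 - 10*11) - J = (-9 - 10*11) - 1*428 = (-9 - 110) - 428 = -119 - 428 = -547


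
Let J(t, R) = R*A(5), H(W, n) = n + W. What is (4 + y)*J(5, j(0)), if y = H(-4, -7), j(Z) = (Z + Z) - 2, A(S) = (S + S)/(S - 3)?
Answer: 70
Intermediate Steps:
H(W, n) = W + n
A(S) = 2*S/(-3 + S) (A(S) = (2*S)/(-3 + S) = 2*S/(-3 + S))
j(Z) = -2 + 2*Z (j(Z) = 2*Z - 2 = -2 + 2*Z)
y = -11 (y = -4 - 7 = -11)
J(t, R) = 5*R (J(t, R) = R*(2*5/(-3 + 5)) = R*(2*5/2) = R*(2*5*(½)) = R*5 = 5*R)
(4 + y)*J(5, j(0)) = (4 - 11)*(5*(-2 + 2*0)) = -35*(-2 + 0) = -35*(-2) = -7*(-10) = 70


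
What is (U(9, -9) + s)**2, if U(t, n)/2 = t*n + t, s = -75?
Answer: 47961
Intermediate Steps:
U(t, n) = 2*t + 2*n*t (U(t, n) = 2*(t*n + t) = 2*(n*t + t) = 2*(t + n*t) = 2*t + 2*n*t)
(U(9, -9) + s)**2 = (2*9*(1 - 9) - 75)**2 = (2*9*(-8) - 75)**2 = (-144 - 75)**2 = (-219)**2 = 47961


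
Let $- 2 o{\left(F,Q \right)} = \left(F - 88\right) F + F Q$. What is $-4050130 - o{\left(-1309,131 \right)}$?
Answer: $-3221533$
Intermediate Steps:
$o{\left(F,Q \right)} = - \frac{F Q}{2} - \frac{F \left(-88 + F\right)}{2}$ ($o{\left(F,Q \right)} = - \frac{\left(F - 88\right) F + F Q}{2} = - \frac{\left(-88 + F\right) F + F Q}{2} = - \frac{F \left(-88 + F\right) + F Q}{2} = - \frac{F Q + F \left(-88 + F\right)}{2} = - \frac{F Q}{2} - \frac{F \left(-88 + F\right)}{2}$)
$-4050130 - o{\left(-1309,131 \right)} = -4050130 - \frac{1}{2} \left(-1309\right) \left(88 - -1309 - 131\right) = -4050130 - \frac{1}{2} \left(-1309\right) \left(88 + 1309 - 131\right) = -4050130 - \frac{1}{2} \left(-1309\right) 1266 = -4050130 - -828597 = -4050130 + 828597 = -3221533$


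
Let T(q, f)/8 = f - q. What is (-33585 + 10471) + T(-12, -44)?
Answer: -23370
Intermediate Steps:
T(q, f) = -8*q + 8*f (T(q, f) = 8*(f - q) = -8*q + 8*f)
(-33585 + 10471) + T(-12, -44) = (-33585 + 10471) + (-8*(-12) + 8*(-44)) = -23114 + (96 - 352) = -23114 - 256 = -23370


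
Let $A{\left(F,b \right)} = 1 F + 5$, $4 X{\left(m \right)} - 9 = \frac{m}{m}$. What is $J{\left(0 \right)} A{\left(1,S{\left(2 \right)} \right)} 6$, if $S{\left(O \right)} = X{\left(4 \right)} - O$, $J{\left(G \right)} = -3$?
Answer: $-108$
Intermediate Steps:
$X{\left(m \right)} = \frac{5}{2}$ ($X{\left(m \right)} = \frac{9}{4} + \frac{m \frac{1}{m}}{4} = \frac{9}{4} + \frac{1}{4} \cdot 1 = \frac{9}{4} + \frac{1}{4} = \frac{5}{2}$)
$S{\left(O \right)} = \frac{5}{2} - O$
$A{\left(F,b \right)} = 5 + F$ ($A{\left(F,b \right)} = F + 5 = 5 + F$)
$J{\left(0 \right)} A{\left(1,S{\left(2 \right)} \right)} 6 = - 3 \left(5 + 1\right) 6 = \left(-3\right) 6 \cdot 6 = \left(-18\right) 6 = -108$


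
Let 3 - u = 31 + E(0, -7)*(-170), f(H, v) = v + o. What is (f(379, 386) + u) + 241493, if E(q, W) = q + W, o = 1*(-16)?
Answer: 240645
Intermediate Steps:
o = -16
E(q, W) = W + q
f(H, v) = -16 + v (f(H, v) = v - 16 = -16 + v)
u = -1218 (u = 3 - (31 + (-7 + 0)*(-170)) = 3 - (31 - 7*(-170)) = 3 - (31 + 1190) = 3 - 1*1221 = 3 - 1221 = -1218)
(f(379, 386) + u) + 241493 = ((-16 + 386) - 1218) + 241493 = (370 - 1218) + 241493 = -848 + 241493 = 240645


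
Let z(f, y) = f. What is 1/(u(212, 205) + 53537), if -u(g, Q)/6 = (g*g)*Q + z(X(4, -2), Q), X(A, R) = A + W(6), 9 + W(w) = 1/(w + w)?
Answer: -2/110455107 ≈ -1.8107e-8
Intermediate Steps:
W(w) = -9 + 1/(2*w) (W(w) = -9 + 1/(w + w) = -9 + 1/(2*w))
X(A, R) = -107/12 + A (X(A, R) = A + (-9 + (1/2)/6) = A + (-9 + (1/2)*(1/6)) = A + (-9 + 1/12) = A - 107/12 = -107/12 + A)
u(g, Q) = 59/2 - 6*Q*g**2 (u(g, Q) = -6*((g*g)*Q + (-107/12 + 4)) = -6*(g**2*Q - 59/12) = -6*(Q*g**2 - 59/12) = -6*(-59/12 + Q*g**2) = 59/2 - 6*Q*g**2)
1/(u(212, 205) + 53537) = 1/((59/2 - 6*205*212**2) + 53537) = 1/((59/2 - 6*205*44944) + 53537) = 1/((59/2 - 55281120) + 53537) = 1/(-110562181/2 + 53537) = 1/(-110455107/2) = -2/110455107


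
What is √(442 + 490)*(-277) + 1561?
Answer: 1561 - 554*√233 ≈ -6895.4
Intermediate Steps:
√(442 + 490)*(-277) + 1561 = √932*(-277) + 1561 = (2*√233)*(-277) + 1561 = -554*√233 + 1561 = 1561 - 554*√233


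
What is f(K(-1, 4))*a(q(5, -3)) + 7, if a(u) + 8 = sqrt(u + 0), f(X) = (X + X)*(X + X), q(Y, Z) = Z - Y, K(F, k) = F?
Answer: -25 + 8*I*sqrt(2) ≈ -25.0 + 11.314*I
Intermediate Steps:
f(X) = 4*X**2 (f(X) = (2*X)*(2*X) = 4*X**2)
a(u) = -8 + sqrt(u) (a(u) = -8 + sqrt(u + 0) = -8 + sqrt(u))
f(K(-1, 4))*a(q(5, -3)) + 7 = (4*(-1)**2)*(-8 + sqrt(-3 - 1*5)) + 7 = (4*1)*(-8 + sqrt(-3 - 5)) + 7 = 4*(-8 + sqrt(-8)) + 7 = 4*(-8 + 2*I*sqrt(2)) + 7 = (-32 + 8*I*sqrt(2)) + 7 = -25 + 8*I*sqrt(2)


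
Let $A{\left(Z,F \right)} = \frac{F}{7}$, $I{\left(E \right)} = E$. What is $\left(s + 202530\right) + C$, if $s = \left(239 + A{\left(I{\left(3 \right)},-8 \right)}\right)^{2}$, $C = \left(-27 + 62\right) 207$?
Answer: $\frac{13051200}{49} \approx 2.6635 \cdot 10^{5}$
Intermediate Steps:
$A{\left(Z,F \right)} = \frac{F}{7}$ ($A{\left(Z,F \right)} = F \frac{1}{7} = \frac{F}{7}$)
$C = 7245$ ($C = 35 \cdot 207 = 7245$)
$s = \frac{2772225}{49}$ ($s = \left(239 + \frac{1}{7} \left(-8\right)\right)^{2} = \left(239 - \frac{8}{7}\right)^{2} = \left(\frac{1665}{7}\right)^{2} = \frac{2772225}{49} \approx 56576.0$)
$\left(s + 202530\right) + C = \left(\frac{2772225}{49} + 202530\right) + 7245 = \frac{12696195}{49} + 7245 = \frac{13051200}{49}$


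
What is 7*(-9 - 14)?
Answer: -161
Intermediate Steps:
7*(-9 - 14) = 7*(-23) = -161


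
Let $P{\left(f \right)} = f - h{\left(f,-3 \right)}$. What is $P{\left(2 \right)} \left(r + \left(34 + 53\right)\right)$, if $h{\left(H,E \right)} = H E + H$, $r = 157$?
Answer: $1464$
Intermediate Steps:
$h{\left(H,E \right)} = H + E H$ ($h{\left(H,E \right)} = E H + H = H + E H$)
$P{\left(f \right)} = 3 f$ ($P{\left(f \right)} = f - f \left(1 - 3\right) = f - f \left(-2\right) = f - - 2 f = f + 2 f = 3 f$)
$P{\left(2 \right)} \left(r + \left(34 + 53\right)\right) = 3 \cdot 2 \left(157 + \left(34 + 53\right)\right) = 6 \left(157 + 87\right) = 6 \cdot 244 = 1464$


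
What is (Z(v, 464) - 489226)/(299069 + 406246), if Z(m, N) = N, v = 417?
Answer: -488762/705315 ≈ -0.69297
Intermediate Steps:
(Z(v, 464) - 489226)/(299069 + 406246) = (464 - 489226)/(299069 + 406246) = -488762/705315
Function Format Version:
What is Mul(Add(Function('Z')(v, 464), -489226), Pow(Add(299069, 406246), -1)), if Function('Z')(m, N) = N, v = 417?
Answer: Rational(-488762, 705315) ≈ -0.69297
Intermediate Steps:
Mul(Add(Function('Z')(v, 464), -489226), Pow(Add(299069, 406246), -1)) = Mul(Add(464, -489226), Pow(Add(299069, 406246), -1)) = Mul(-488762, Pow(705315, -1)) = Mul(-488762, Rational(1, 705315)) = Rational(-488762, 705315)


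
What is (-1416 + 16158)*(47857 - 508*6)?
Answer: 660574278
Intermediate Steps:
(-1416 + 16158)*(47857 - 508*6) = 14742*(47857 - 3048) = 14742*44809 = 660574278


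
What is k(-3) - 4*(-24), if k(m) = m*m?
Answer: 105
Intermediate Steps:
k(m) = m**2
k(-3) - 4*(-24) = (-3)**2 - 4*(-24) = 9 + 96 = 105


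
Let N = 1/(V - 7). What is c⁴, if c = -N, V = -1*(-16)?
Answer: 1/6561 ≈ 0.00015242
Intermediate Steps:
V = 16
N = ⅑ (N = 1/(16 - 7) = 1/9 = ⅑ ≈ 0.11111)
c = -⅑ (c = -1*⅑ = -⅑ ≈ -0.11111)
c⁴ = (-⅑)⁴ = 1/6561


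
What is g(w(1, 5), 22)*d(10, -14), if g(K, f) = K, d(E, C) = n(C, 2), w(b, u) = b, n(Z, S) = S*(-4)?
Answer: -8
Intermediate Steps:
n(Z, S) = -4*S
d(E, C) = -8 (d(E, C) = -4*2 = -8)
g(w(1, 5), 22)*d(10, -14) = 1*(-8) = -8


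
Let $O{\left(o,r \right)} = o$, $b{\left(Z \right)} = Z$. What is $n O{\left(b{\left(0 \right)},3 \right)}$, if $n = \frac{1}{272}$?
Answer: $0$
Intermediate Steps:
$n = \frac{1}{272} \approx 0.0036765$
$n O{\left(b{\left(0 \right)},3 \right)} = \frac{1}{272} \cdot 0 = 0$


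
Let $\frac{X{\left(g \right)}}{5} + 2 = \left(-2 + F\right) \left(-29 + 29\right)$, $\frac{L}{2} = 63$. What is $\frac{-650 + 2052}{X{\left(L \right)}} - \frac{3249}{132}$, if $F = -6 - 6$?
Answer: $- \frac{36259}{220} \approx -164.81$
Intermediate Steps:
$L = 126$ ($L = 2 \cdot 63 = 126$)
$F = -12$ ($F = -6 - 6 = -12$)
$X{\left(g \right)} = -10$ ($X{\left(g \right)} = -10 + 5 \left(-2 - 12\right) \left(-29 + 29\right) = -10 + 5 \left(\left(-14\right) 0\right) = -10 + 5 \cdot 0 = -10 + 0 = -10$)
$\frac{-650 + 2052}{X{\left(L \right)}} - \frac{3249}{132} = \frac{-650 + 2052}{-10} - \frac{3249}{132} = 1402 \left(- \frac{1}{10}\right) - \frac{1083}{44} = - \frac{701}{5} - \frac{1083}{44} = - \frac{36259}{220}$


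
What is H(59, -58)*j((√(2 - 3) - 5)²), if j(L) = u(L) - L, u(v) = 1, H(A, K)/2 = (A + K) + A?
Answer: -2760 + 1200*I ≈ -2760.0 + 1200.0*I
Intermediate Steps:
H(A, K) = 2*K + 4*A (H(A, K) = 2*((A + K) + A) = 2*(K + 2*A) = 2*K + 4*A)
j(L) = 1 - L
H(59, -58)*j((√(2 - 3) - 5)²) = (2*(-58) + 4*59)*(1 - (√(2 - 3) - 5)²) = (-116 + 236)*(1 - (√(-1) - 5)²) = 120*(1 - (I - 5)²) = 120*(1 - (-5 + I)²) = 120 - 120*(-5 + I)²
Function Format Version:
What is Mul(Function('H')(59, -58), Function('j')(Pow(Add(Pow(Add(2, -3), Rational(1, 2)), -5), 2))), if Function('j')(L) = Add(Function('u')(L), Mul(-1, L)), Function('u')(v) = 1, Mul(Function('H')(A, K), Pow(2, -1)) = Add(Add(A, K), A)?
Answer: Add(-2760, Mul(1200, I)) ≈ Add(-2760.0, Mul(1200.0, I))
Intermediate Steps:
Function('H')(A, K) = Add(Mul(2, K), Mul(4, A)) (Function('H')(A, K) = Mul(2, Add(Add(A, K), A)) = Mul(2, Add(K, Mul(2, A))) = Add(Mul(2, K), Mul(4, A)))
Function('j')(L) = Add(1, Mul(-1, L))
Mul(Function('H')(59, -58), Function('j')(Pow(Add(Pow(Add(2, -3), Rational(1, 2)), -5), 2))) = Mul(Add(Mul(2, -58), Mul(4, 59)), Add(1, Mul(-1, Pow(Add(Pow(Add(2, -3), Rational(1, 2)), -5), 2)))) = Mul(Add(-116, 236), Add(1, Mul(-1, Pow(Add(Pow(-1, Rational(1, 2)), -5), 2)))) = Mul(120, Add(1, Mul(-1, Pow(Add(I, -5), 2)))) = Mul(120, Add(1, Mul(-1, Pow(Add(-5, I), 2)))) = Add(120, Mul(-120, Pow(Add(-5, I), 2)))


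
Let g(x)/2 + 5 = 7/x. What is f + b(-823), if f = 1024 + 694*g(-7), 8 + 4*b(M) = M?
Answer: -30047/4 ≈ -7511.8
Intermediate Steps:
g(x) = -10 + 14/x (g(x) = -10 + 2*(7/x) = -10 + 14/x)
b(M) = -2 + M/4
f = -7304 (f = 1024 + 694*(-10 + 14/(-7)) = 1024 + 694*(-10 + 14*(-⅐)) = 1024 + 694*(-10 - 2) = 1024 + 694*(-12) = 1024 - 8328 = -7304)
f + b(-823) = -7304 + (-2 + (¼)*(-823)) = -7304 + (-2 - 823/4) = -7304 - 831/4 = -30047/4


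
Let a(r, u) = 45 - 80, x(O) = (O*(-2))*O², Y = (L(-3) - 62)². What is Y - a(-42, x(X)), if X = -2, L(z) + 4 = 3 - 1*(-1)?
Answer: 3879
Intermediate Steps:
L(z) = 0 (L(z) = -4 + (3 - 1*(-1)) = -4 + (3 + 1) = -4 + 4 = 0)
Y = 3844 (Y = (0 - 62)² = (-62)² = 3844)
x(O) = -2*O³ (x(O) = (-2*O)*O² = -2*O³)
a(r, u) = -35
Y - a(-42, x(X)) = 3844 - 1*(-35) = 3844 + 35 = 3879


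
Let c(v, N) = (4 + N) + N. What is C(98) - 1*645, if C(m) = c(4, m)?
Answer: -445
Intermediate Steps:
c(v, N) = 4 + 2*N
C(m) = 4 + 2*m
C(98) - 1*645 = (4 + 2*98) - 1*645 = (4 + 196) - 645 = 200 - 645 = -445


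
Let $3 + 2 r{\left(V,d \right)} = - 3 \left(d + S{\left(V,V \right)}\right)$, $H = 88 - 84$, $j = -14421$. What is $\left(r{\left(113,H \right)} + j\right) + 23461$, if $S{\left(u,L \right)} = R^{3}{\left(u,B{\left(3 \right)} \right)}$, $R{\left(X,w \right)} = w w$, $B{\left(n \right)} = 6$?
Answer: $- \frac{121903}{2} \approx -60952.0$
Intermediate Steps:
$H = 4$ ($H = 88 - 84 = 4$)
$R{\left(X,w \right)} = w^{2}$
$S{\left(u,L \right)} = 46656$ ($S{\left(u,L \right)} = \left(6^{2}\right)^{3} = 36^{3} = 46656$)
$r{\left(V,d \right)} = - \frac{139971}{2} - \frac{3 d}{2}$ ($r{\left(V,d \right)} = - \frac{3}{2} + \frac{\left(-3\right) \left(d + 46656\right)}{2} = - \frac{3}{2} + \frac{\left(-3\right) \left(46656 + d\right)}{2} = - \frac{3}{2} + \frac{-139968 - 3 d}{2} = - \frac{3}{2} - \left(69984 + \frac{3 d}{2}\right) = - \frac{139971}{2} - \frac{3 d}{2}$)
$\left(r{\left(113,H \right)} + j\right) + 23461 = \left(\left(- \frac{139971}{2} - 6\right) - 14421\right) + 23461 = \left(- \frac{139983}{2} - 14421\right) + 23461 = - \frac{168825}{2} + 23461 = - \frac{121903}{2}$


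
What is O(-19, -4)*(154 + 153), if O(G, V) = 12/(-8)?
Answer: -921/2 ≈ -460.50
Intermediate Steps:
O(G, V) = -3/2 (O(G, V) = 12*(-⅛) = -3/2)
O(-19, -4)*(154 + 153) = -3*(154 + 153)/2 = -3/2*307 = -921/2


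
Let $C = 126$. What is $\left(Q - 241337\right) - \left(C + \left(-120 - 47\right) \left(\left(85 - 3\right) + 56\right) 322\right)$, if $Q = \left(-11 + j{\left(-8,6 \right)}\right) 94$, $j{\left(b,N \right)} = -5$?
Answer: $7177845$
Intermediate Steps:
$Q = -1504$ ($Q = \left(-11 - 5\right) 94 = \left(-16\right) 94 = -1504$)
$\left(Q - 241337\right) - \left(C + \left(-120 - 47\right) \left(\left(85 - 3\right) + 56\right) 322\right) = \left(-1504 - 241337\right) - \left(126 + \left(-120 - 47\right) \left(\left(85 - 3\right) + 56\right) 322\right) = -242841 - \left(126 + - 167 \left(\left(85 - 3\right) + 56\right) 322\right) = -242841 - \left(126 + - 167 \left(82 + 56\right) 322\right) = -242841 - \left(126 + \left(-167\right) 138 \cdot 322\right) = -242841 - \left(126 - 7420812\right) = -242841 - -7420686 = -242841 + 7420686 = 7177845$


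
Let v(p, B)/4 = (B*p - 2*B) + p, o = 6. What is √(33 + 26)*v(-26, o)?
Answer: -776*√59 ≈ -5960.6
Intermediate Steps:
v(p, B) = -8*B + 4*p + 4*B*p (v(p, B) = 4*((B*p - 2*B) + p) = 4*((-2*B + B*p) + p) = 4*(p - 2*B + B*p) = -8*B + 4*p + 4*B*p)
√(33 + 26)*v(-26, o) = √(33 + 26)*(-8*6 + 4*(-26) + 4*6*(-26)) = √59*(-48 - 104 - 624) = √59*(-776) = -776*√59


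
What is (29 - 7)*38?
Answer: 836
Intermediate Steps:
(29 - 7)*38 = 22*38 = 836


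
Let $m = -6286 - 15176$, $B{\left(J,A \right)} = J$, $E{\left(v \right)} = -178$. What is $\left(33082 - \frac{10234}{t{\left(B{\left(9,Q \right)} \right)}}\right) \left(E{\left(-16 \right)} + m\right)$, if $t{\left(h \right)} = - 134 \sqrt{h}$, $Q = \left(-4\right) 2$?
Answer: $- \frac{144005522360}{201} \approx -7.1645 \cdot 10^{8}$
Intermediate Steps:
$Q = -8$
$m = -21462$ ($m = -6286 - 15176 = -21462$)
$\left(33082 - \frac{10234}{t{\left(B{\left(9,Q \right)} \right)}}\right) \left(E{\left(-16 \right)} + m\right) = \left(33082 - \frac{10234}{\left(-134\right) \sqrt{9}}\right) \left(-178 - 21462\right) = \left(33082 - \frac{10234}{\left(-134\right) 3}\right) \left(-21640\right) = \left(33082 - \frac{10234}{-402}\right) \left(-21640\right) = \left(33082 - - \frac{5117}{201}\right) \left(-21640\right) = \left(33082 + \frac{5117}{201}\right) \left(-21640\right) = \frac{6654599}{201} \left(-21640\right) = - \frac{144005522360}{201}$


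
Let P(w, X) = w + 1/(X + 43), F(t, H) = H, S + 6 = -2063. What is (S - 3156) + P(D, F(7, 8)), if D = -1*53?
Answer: -269177/51 ≈ -5278.0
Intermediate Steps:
S = -2069 (S = -6 - 2063 = -2069)
D = -53
P(w, X) = w + 1/(43 + X)
(S - 3156) + P(D, F(7, 8)) = (-2069 - 3156) + (1 + 43*(-53) + 8*(-53))/(43 + 8) = -5225 + (1 - 2279 - 424)/51 = -5225 + (1/51)*(-2702) = -5225 - 2702/51 = -269177/51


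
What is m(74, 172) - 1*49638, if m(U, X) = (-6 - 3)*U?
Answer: -50304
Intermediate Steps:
m(U, X) = -9*U
m(74, 172) - 1*49638 = -9*74 - 1*49638 = -666 - 49638 = -50304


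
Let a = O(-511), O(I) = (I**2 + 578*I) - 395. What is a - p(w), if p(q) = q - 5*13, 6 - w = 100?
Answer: -34473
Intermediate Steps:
w = -94 (w = 6 - 1*100 = 6 - 100 = -94)
O(I) = -395 + I**2 + 578*I
p(q) = -65 + q (p(q) = q - 65 = -65 + q)
a = -34632 (a = -395 + (-511)**2 + 578*(-511) = -395 + 261121 - 295358 = -34632)
a - p(w) = -34632 - (-65 - 94) = -34632 - 1*(-159) = -34632 + 159 = -34473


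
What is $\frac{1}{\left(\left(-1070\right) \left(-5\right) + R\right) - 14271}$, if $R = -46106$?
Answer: $- \frac{1}{55027} \approx -1.8173 \cdot 10^{-5}$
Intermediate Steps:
$\frac{1}{\left(\left(-1070\right) \left(-5\right) + R\right) - 14271} = \frac{1}{\left(\left(-1070\right) \left(-5\right) - 46106\right) - 14271} = \frac{1}{\left(5350 - 46106\right) - 14271} = \frac{1}{-40756 - 14271} = \frac{1}{-55027} = - \frac{1}{55027}$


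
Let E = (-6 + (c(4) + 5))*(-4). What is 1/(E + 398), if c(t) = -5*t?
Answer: 1/482 ≈ 0.0020747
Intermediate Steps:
E = 84 (E = (-6 + (-5*4 + 5))*(-4) = (-6 + (-20 + 5))*(-4) = (-6 - 15)*(-4) = -21*(-4) = 84)
1/(E + 398) = 1/(84 + 398) = 1/482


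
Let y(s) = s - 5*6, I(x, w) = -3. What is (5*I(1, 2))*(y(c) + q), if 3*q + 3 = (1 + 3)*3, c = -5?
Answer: 480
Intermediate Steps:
y(s) = -30 + s (y(s) = s - 30 = -30 + s)
q = 3 (q = -1 + ((1 + 3)*3)/3 = -1 + (4*3)/3 = -1 + (1/3)*12 = -1 + 4 = 3)
(5*I(1, 2))*(y(c) + q) = (5*(-3))*((-30 - 5) + 3) = -15*(-35 + 3) = -15*(-32) = 480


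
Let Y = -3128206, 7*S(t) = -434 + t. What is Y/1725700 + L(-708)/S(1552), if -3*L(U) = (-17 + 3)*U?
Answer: -10852330977/482333150 ≈ -22.500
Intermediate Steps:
S(t) = -62 + t/7 (S(t) = (-434 + t)/7 = -62 + t/7)
L(U) = 14*U/3 (L(U) = -(-17 + 3)*U/3 = -(-14)*U/3 = 14*U/3)
Y/1725700 + L(-708)/S(1552) = -3128206/1725700 + ((14/3)*(-708))/(-62 + (1/7)*1552) = -3128206*1/1725700 - 3304/(-62 + 1552/7) = -1564103/862850 - 3304/1118/7 = -1564103/862850 - 3304*7/1118 = -1564103/862850 - 11564/559 = -10852330977/482333150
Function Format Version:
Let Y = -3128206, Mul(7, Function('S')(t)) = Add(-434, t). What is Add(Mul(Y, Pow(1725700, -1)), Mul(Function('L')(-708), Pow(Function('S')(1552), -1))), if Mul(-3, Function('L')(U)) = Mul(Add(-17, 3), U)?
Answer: Rational(-10852330977, 482333150) ≈ -22.500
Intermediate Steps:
Function('S')(t) = Add(-62, Mul(Rational(1, 7), t)) (Function('S')(t) = Mul(Rational(1, 7), Add(-434, t)) = Add(-62, Mul(Rational(1, 7), t)))
Function('L')(U) = Mul(Rational(14, 3), U) (Function('L')(U) = Mul(Rational(-1, 3), Mul(Add(-17, 3), U)) = Mul(Rational(-1, 3), Mul(-14, U)) = Mul(Rational(14, 3), U))
Add(Mul(Y, Pow(1725700, -1)), Mul(Function('L')(-708), Pow(Function('S')(1552), -1))) = Add(Mul(-3128206, Pow(1725700, -1)), Mul(Mul(Rational(14, 3), -708), Pow(Add(-62, Mul(Rational(1, 7), 1552)), -1))) = Add(Mul(-3128206, Rational(1, 1725700)), Mul(-3304, Pow(Add(-62, Rational(1552, 7)), -1))) = Add(Rational(-1564103, 862850), Mul(-3304, Pow(Rational(1118, 7), -1))) = Add(Rational(-1564103, 862850), Mul(-3304, Rational(7, 1118))) = Add(Rational(-1564103, 862850), Rational(-11564, 559)) = Rational(-10852330977, 482333150)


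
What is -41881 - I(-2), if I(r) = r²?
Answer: -41885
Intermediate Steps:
-41881 - I(-2) = -41881 - 1*(-2)² = -41881 - 1*4 = -41881 - 4 = -41885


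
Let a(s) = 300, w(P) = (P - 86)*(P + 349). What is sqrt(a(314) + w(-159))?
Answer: 25*I*sqrt(74) ≈ 215.06*I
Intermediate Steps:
w(P) = (-86 + P)*(349 + P)
sqrt(a(314) + w(-159)) = sqrt(300 + (-30014 + (-159)**2 + 263*(-159))) = sqrt(300 + (-30014 + 25281 - 41817)) = sqrt(300 - 46550) = sqrt(-46250) = 25*I*sqrt(74)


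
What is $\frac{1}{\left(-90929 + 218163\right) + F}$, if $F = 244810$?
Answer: $\frac{1}{372044} \approx 2.6879 \cdot 10^{-6}$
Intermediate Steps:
$\frac{1}{\left(-90929 + 218163\right) + F} = \frac{1}{\left(-90929 + 218163\right) + 244810} = \frac{1}{127234 + 244810} = \frac{1}{372044}$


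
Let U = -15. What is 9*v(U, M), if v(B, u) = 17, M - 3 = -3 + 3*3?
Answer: 153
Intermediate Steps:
M = 9 (M = 3 + (-3 + 3*3) = 3 + (-3 + 9) = 3 + 6 = 9)
9*v(U, M) = 9*17 = 153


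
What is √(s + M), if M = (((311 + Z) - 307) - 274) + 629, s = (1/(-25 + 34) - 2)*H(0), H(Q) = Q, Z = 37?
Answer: 6*√11 ≈ 19.900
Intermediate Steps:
s = 0 (s = (1/(-25 + 34) - 2)*0 = (1/9 - 2)*0 = (⅑ - 2)*0 = -17/9*0 = 0)
M = 396 (M = (((311 + 37) - 307) - 274) + 629 = ((348 - 307) - 274) + 629 = (41 - 274) + 629 = -233 + 629 = 396)
√(s + M) = √(0 + 396) = √396 = 6*√11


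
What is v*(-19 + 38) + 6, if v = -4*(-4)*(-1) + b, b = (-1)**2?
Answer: -279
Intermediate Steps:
b = 1
v = -15 (v = -4*(-4)*(-1) + 1 = 16*(-1) + 1 = -16 + 1 = -15)
v*(-19 + 38) + 6 = -15*(-19 + 38) + 6 = -15*19 + 6 = -285 + 6 = -279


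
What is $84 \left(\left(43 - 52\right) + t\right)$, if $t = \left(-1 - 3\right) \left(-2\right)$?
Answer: $-84$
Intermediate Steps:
$t = 8$ ($t = \left(-4\right) \left(-2\right) = 8$)
$84 \left(\left(43 - 52\right) + t\right) = 84 \left(\left(43 - 52\right) + 8\right) = 84 \left(-9 + 8\right) = 84 \left(-1\right) = -84$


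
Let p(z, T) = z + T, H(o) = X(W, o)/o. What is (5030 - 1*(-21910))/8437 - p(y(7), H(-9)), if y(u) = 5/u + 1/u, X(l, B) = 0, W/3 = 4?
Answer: 137958/59059 ≈ 2.3359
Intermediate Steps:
W = 12 (W = 3*4 = 12)
H(o) = 0 (H(o) = 0/o = 0)
y(u) = 6/u (y(u) = 5/u + 1/u = 6/u)
p(z, T) = T + z
(5030 - 1*(-21910))/8437 - p(y(7), H(-9)) = (5030 - 1*(-21910))/8437 - (0 + 6/7) = (5030 + 21910)*(1/8437) - (0 + 6*(⅐)) = 26940*(1/8437) - (0 + 6/7) = 26940/8437 - 1*6/7 = 26940/8437 - 6/7 = 137958/59059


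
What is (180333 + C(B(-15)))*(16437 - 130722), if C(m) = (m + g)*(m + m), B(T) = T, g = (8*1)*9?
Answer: -20413929555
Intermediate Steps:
g = 72 (g = 8*9 = 72)
C(m) = 2*m*(72 + m) (C(m) = (m + 72)*(m + m) = (72 + m)*(2*m) = 2*m*(72 + m))
(180333 + C(B(-15)))*(16437 - 130722) = (180333 + 2*(-15)*(72 - 15))*(16437 - 130722) = (180333 + 2*(-15)*57)*(-114285) = (180333 - 1710)*(-114285) = 178623*(-114285) = -20413929555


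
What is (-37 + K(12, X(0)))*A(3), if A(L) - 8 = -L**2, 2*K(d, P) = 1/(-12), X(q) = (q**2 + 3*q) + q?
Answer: 889/24 ≈ 37.042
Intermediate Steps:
X(q) = q**2 + 4*q
K(d, P) = -1/24 (K(d, P) = (1/(-12))/2 = (1*(-1/12))/2 = (1/2)*(-1/12) = -1/24)
A(L) = 8 - L**2
(-37 + K(12, X(0)))*A(3) = (-37 - 1/24)*(8 - 1*3**2) = -889*(8 - 1*9)/24 = -889*(8 - 9)/24 = -889/24*(-1) = 889/24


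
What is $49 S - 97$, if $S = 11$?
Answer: $442$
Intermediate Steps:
$49 S - 97 = 49 \cdot 11 - 97 = 539 - 97 = 442$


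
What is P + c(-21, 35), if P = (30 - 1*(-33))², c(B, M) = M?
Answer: 4004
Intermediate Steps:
P = 3969 (P = (30 + 33)² = 63² = 3969)
P + c(-21, 35) = 3969 + 35 = 4004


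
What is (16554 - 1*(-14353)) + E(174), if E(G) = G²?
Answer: 61183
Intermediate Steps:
(16554 - 1*(-14353)) + E(174) = (16554 - 1*(-14353)) + 174² = (16554 + 14353) + 30276 = 30907 + 30276 = 61183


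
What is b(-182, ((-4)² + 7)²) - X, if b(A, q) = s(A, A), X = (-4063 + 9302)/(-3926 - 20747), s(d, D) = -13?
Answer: -315510/24673 ≈ -12.788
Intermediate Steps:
X = -5239/24673 (X = 5239/(-24673) = 5239*(-1/24673) = -5239/24673 ≈ -0.21234)
b(A, q) = -13
b(-182, ((-4)² + 7)²) - X = -13 - 1*(-5239/24673) = -13 + 5239/24673 = -315510/24673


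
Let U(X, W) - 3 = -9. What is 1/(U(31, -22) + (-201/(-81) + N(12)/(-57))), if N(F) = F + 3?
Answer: -513/1940 ≈ -0.26443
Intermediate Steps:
N(F) = 3 + F
U(X, W) = -6 (U(X, W) = 3 - 9 = -6)
1/(U(31, -22) + (-201/(-81) + N(12)/(-57))) = 1/(-6 + (-201/(-81) + (3 + 12)/(-57))) = 1/(-6 + (-201*(-1/81) + 15*(-1/57))) = 1/(-6 + (67/27 - 5/19)) = 1/(-6 + 1138/513) = 1/(-1940/513) = -513/1940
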